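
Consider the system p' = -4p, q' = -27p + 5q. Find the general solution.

Coefficient matrix A = [[-4, 0], [-27, 5]].
Characteristic polynomial det(A - λI) = λ^2 - λ - 20 = 0.
Eigenvalues λ = -4, 5.
For λ=-4: (A-λI) row 2 is [-27, 9], so an eigenvector is (-1, -3).
For λ=5: (A-λI) row 1 is [-9, 0], so an eigenvector is (0, 1).
General solution: c_1e^(-4t)(-1,-3) + c_2e^(5t)(0,1).

p(t) = -c_1e^(-4t), q(t) = -3c_1e^(-4t) + c_2e^(5t)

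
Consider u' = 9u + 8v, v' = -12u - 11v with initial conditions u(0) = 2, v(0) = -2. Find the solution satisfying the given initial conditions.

u(t) = 2e^(t), v(t) = -2e^(t)

Coefficient matrix A = [[9, 8], [-12, -11]].
Characteristic polynomial det(A - λI) = λ^2 + 2λ - 3 = 0.
Eigenvalues λ = -3, 1.
For λ=-3: (A-λI) row 1 is [12, 8], so an eigenvector is (2, -3).
For λ=1: (A-λI) row 1 is [8, 8], so an eigenvector is (1, -1).
General solution: c_1e^(-3t)(2,-3) + c_2e^(t)(1,-1).
Applying u(0)=2, v(0)=-2 gives c_1=0, c_2=2.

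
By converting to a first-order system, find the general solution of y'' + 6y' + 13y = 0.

Let x_1 = y, x_2 = y'. Then x_1' = x_2 and x_2' = -13x_1 - 6x_2.
A = [[0,1],[-13,-6]]; det(A-λI) = λ^2 + 6λ + 13.
Eigenvalues λ = -3 ± 2i.

y(t) = K_1e^(-3t)cos(2t) + K_2e^(-3t)sin(2t)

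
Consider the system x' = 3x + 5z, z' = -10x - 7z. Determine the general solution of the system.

x(t) = c_1e^(-2t)sin(5t) - c_2e^(-2t)cos(5t), z(t) = -c_1e^(-2t)sin(5t) + c_1e^(-2t)cos(5t) + c_2e^(-2t)sin(5t) + c_2e^(-2t)cos(5t)

Coefficient matrix A = [[3, 5], [-10, -7]].
Characteristic polynomial det(A - λI) = λ^2 + 4λ + 29 = 0.
Eigenvalues λ = -2 ± 5i (complex conjugate pair).
For λ=-2+5i: an eigenvector is (0,1) - i(1,-1) = (0 - i, 1 + i).
A real fundamental pair from Re and Im of e^((-2+5i)t)v: X_1 = e^(-2t)(cos(5t)·(0,1) + sin(5t)·(1,-1)), X_2 = e^(-2t)(sin(5t)·(0,1) - cos(5t)·(1,-1)).
General solution: c_1X_1 + c_2X_2.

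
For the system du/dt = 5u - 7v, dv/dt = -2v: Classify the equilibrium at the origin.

saddle

A = [[5,-7],[0,-2]]; det(A-λI) = λ^2 - 3λ - 10.
λ = -2, 5: opposite signs.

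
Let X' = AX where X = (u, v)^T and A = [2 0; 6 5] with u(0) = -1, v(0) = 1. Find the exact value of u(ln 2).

A = [[2,0],[6,5]]; eigenvalues λ = 2, 5.
Eigenvectors: (-1,2) for λ=2, (0,1) for λ=5.
From the initial condition, c_1 = 1, c_2 = -1.
u(ln 2) = (1)(2^2)(-1) + (-1)(2^5)(0) = -4.

-4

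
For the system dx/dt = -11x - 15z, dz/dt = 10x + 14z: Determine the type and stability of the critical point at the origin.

A = [[-11,-15],[10,14]]; det(A-λI) = λ^2 - 3λ - 4.
λ = 4, -1: opposite signs.

saddle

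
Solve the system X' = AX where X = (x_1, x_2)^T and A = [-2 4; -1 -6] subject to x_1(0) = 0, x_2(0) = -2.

x_1(t) = -8te^(-4t), x_2(t) = 4te^(-4t) - 2e^(-4t)

Coefficient matrix A = [[-2, 4], [-1, -6]].
Characteristic polynomial det(A - λI) = λ^2 + 8λ + 16 = 0.
Single eigenvalue λ = -4 with algebraic multiplicity 2.
Eigenvector v = (2,-1); generalized eigenvector w with (A-λI)w=v is (3,-1).
General solution: e^(-4t)[K_1·v + K_2·(t·v + w)].
Applying x_1(0)=0, x_2(0)=-2 gives K_1=6, K_2=-4.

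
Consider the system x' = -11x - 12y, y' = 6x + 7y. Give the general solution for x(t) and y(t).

Coefficient matrix A = [[-11, -12], [6, 7]].
Characteristic polynomial det(A - λI) = λ^2 + 4λ - 5 = 0.
Eigenvalues λ = 1, -5.
For λ=1: (A-λI) row 1 is [-12, -12], so an eigenvector is (1, -1).
For λ=-5: (A-λI) row 1 is [-6, -12], so an eigenvector is (2, -1).
General solution: c_1e^(t)(1,-1) + c_2e^(-5t)(2,-1).

x(t) = c_1e^(t) + 2c_2e^(-5t), y(t) = -c_1e^(t) - c_2e^(-5t)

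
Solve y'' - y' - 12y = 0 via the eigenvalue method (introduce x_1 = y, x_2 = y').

y(t) = C_1e^(4t) + C_2e^(-3t)

Let x_1 = y, x_2 = y'. Then x_1' = x_2 and x_2' = 12x_1 + x_2.
A = [[0,1],[12,1]]; det(A-λI) = λ^2 - λ - 12.
Eigenvalues λ = 4, -3 with eigenvectors (1,4), (1,-3).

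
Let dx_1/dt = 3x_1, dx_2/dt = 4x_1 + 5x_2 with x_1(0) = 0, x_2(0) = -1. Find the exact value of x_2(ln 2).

-32

A = [[3,0],[4,5]]; eigenvalues λ = 3, 5.
Eigenvectors: (1,-2) for λ=3, (0,-1) for λ=5.
From the initial condition, c_1 = 0, c_2 = 1.
x_2(ln 2) = (0)(2^3)(-2) + (1)(2^5)(-1) = -32.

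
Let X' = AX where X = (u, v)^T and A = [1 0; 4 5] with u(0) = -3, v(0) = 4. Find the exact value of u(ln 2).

A = [[1,0],[4,5]]; eigenvalues λ = 1, 5.
Eigenvectors: (-1,1) for λ=1, (0,-1) for λ=5.
From the initial condition, c_1 = 3, c_2 = -1.
u(ln 2) = (3)(2^1)(-1) + (-1)(2^5)(0) = -6.

-6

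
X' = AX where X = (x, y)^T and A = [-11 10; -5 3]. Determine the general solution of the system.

x(t) = -c_1e^(-4t)sin(t) + 3c_1e^(-4t)cos(t) + 3c_2e^(-4t)sin(t) + c_2e^(-4t)cos(t), y(t) = -c_1e^(-4t)sin(t) + 2c_1e^(-4t)cos(t) + 2c_2e^(-4t)sin(t) + c_2e^(-4t)cos(t)

Coefficient matrix A = [[-11, 10], [-5, 3]].
Characteristic polynomial det(A - λI) = λ^2 + 8λ + 17 = 0.
Eigenvalues λ = -4 ± i (complex conjugate pair).
For λ=-4+i: an eigenvector is (3,2) - i(-1,-1) = (3 + i, 2 + i).
A real fundamental pair from Re and Im of e^((-4+i)t)v: X_1 = e^(-4t)(cos(t)·(3,2) + sin(t)·(-1,-1)), X_2 = e^(-4t)(sin(t)·(3,2) - cos(t)·(-1,-1)).
General solution: c_1X_1 + c_2X_2.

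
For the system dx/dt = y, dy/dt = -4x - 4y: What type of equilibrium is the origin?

A = [[0,1],[-4,-4]]; det(A-λI) = λ^2 + 4λ + 4.
repeated λ = -2 with a single eigenvector.

stable improper node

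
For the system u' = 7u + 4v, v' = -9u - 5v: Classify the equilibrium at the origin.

A = [[7,4],[-9,-5]]; det(A-λI) = λ^2 - 2λ + 1.
repeated λ = 1 with a single eigenvector.

unstable improper node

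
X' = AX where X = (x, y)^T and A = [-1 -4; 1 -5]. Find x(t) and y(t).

x(t) = 2K_1e^(-3t) + 2K_2te^(-3t) - 3K_2e^(-3t), y(t) = K_1e^(-3t) + K_2te^(-3t) - 2K_2e^(-3t)

Coefficient matrix A = [[-1, -4], [1, -5]].
Characteristic polynomial det(A - λI) = λ^2 + 6λ + 9 = 0.
Single eigenvalue λ = -3 with algebraic multiplicity 2.
Eigenvector v = (2,1); generalized eigenvector w with (A-λI)w=v is (-3,-2).
General solution: e^(-3t)[K_1·v + K_2·(t·v + w)].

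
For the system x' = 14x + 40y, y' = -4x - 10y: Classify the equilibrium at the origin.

A = [[14,40],[-4,-10]]; det(A-λI) = λ^2 - 4λ + 20.
λ = 2 ± 4i: positive real part.

unstable spiral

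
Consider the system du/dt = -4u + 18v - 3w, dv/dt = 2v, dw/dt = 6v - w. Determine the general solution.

u(t) = c_1e^(-4t) - c_2e^(-t) + 2c_3e^(2t), v(t) = c_3e^(2t), w(t) = c_2e^(-t) + 2c_3e^(2t)

Coefficient matrix A = [[-4, 18, -3], [0, 2, 0], [0, 6, -1]].
det(A - λI) = 0 gives eigenvalues λ = -4, -1, 2.
For λ=-4: eigenvector (1,0,0).
For λ=-1: eigenvector (-1,0,1).
For λ=2: eigenvector (2,1,2).
General solution: c_1e^(-4t)(1,0,0) + c_2e^(-t)(-1,0,1) + c_3e^(2t)(2,1,2).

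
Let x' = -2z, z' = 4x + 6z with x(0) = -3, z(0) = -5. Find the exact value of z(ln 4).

A = [[0,-2],[4,6]]; eigenvalues λ = 2, 4.
Eigenvectors: (1,-1) for λ=2, (-1,2) for λ=4.
From the initial condition, c_1 = -11, c_2 = -8.
z(ln 4) = (-11)(4^2)(-1) + (-8)(4^4)(2) = -3920.

-3920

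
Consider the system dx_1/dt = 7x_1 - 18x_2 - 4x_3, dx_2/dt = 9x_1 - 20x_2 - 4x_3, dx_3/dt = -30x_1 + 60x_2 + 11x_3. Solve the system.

x_1(t) = c_1e^(t) + 2c_2e^(-t) - 2c_3e^(-2t), x_2(t) = c_1e^(t) + 2c_2e^(-t) - c_3e^(-2t), x_3(t) = -3c_1e^(t) - 5c_2e^(-t)

Coefficient matrix A = [[7, -18, -4], [9, -20, -4], [-30, 60, 11]].
det(A - λI) = 0 gives eigenvalues λ = 1, -1, -2.
For λ=1: eigenvector (1,1,-3).
For λ=-1: eigenvector (2,2,-5).
For λ=-2: eigenvector (-2,-1,0).
General solution: c_1e^(t)(1,1,-3) + c_2e^(-t)(2,2,-5) + c_3e^(-2t)(-2,-1,0).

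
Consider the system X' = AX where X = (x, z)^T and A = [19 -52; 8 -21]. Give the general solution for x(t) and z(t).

Coefficient matrix A = [[19, -52], [8, -21]].
Characteristic polynomial det(A - λI) = λ^2 + 2λ + 17 = 0.
Eigenvalues λ = -1 ± 4i (complex conjugate pair).
For λ=-1+4i: an eigenvector is (-2,-1) - i(3,1) = (-2 - 3i, -1 - i).
A real fundamental pair from Re and Im of e^((-1+4i)t)v: X_1 = e^(-t)(cos(4t)·(-2,-1) + sin(4t)·(3,1)), X_2 = e^(-t)(sin(4t)·(-2,-1) - cos(4t)·(3,1)).
General solution: K_1X_1 + K_2X_2.

x(t) = 3K_1e^(-t)sin(4t) - 2K_1e^(-t)cos(4t) - 2K_2e^(-t)sin(4t) - 3K_2e^(-t)cos(4t), z(t) = K_1e^(-t)sin(4t) - K_1e^(-t)cos(4t) - K_2e^(-t)sin(4t) - K_2e^(-t)cos(4t)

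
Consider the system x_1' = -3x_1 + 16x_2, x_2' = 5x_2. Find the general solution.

x_1(t) = 2c_1e^(5t) - c_2e^(-3t), x_2(t) = c_1e^(5t)

Coefficient matrix A = [[-3, 16], [0, 5]].
Characteristic polynomial det(A - λI) = λ^2 - 2λ - 15 = 0.
Eigenvalues λ = 5, -3.
For λ=5: (A-λI) row 1 is [-8, 16], so an eigenvector is (2, 1).
For λ=-3: (A-λI) row 1 is [0, 16], so an eigenvector is (-1, 0).
General solution: c_1e^(5t)(2,1) + c_2e^(-3t)(-1,0).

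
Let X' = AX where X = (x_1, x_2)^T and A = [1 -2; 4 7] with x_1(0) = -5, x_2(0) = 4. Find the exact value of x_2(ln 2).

-16

A = [[1,-2],[4,7]]; eigenvalues λ = 3, 5.
Eigenvectors: (-1,1) for λ=3, (1,-2) for λ=5.
From the initial condition, c_1 = 6, c_2 = 1.
x_2(ln 2) = (6)(2^3)(1) + (1)(2^5)(-2) = -16.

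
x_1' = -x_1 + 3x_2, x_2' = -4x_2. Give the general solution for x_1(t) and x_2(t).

Coefficient matrix A = [[-1, 3], [0, -4]].
Characteristic polynomial det(A - λI) = λ^2 + 5λ + 4 = 0.
Eigenvalues λ = -1, -4.
For λ=-1: (A-λI) row 1 is [0, 3], so an eigenvector is (-1, 0).
For λ=-4: (A-λI) row 1 is [3, 3], so an eigenvector is (1, -1).
General solution: C_1e^(-t)(-1,0) + C_2e^(-4t)(1,-1).

x_1(t) = -C_1e^(-t) + C_2e^(-4t), x_2(t) = -C_2e^(-4t)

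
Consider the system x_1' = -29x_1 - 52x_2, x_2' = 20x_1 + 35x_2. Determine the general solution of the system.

Coefficient matrix A = [[-29, -52], [20, 35]].
Characteristic polynomial det(A - λI) = λ^2 - 6λ + 25 = 0.
Eigenvalues λ = 3 ± 4i (complex conjugate pair).
For λ=3+4i: an eigenvector is (2,-1) - i(-3,2) = (2 + 3i, -1 - 2i).
A real fundamental pair from Re and Im of e^((3+4i)t)v: X_1 = e^(3t)(cos(4t)·(2,-1) + sin(4t)·(-3,2)), X_2 = e^(3t)(sin(4t)·(2,-1) - cos(4t)·(-3,2)).
General solution: C_1X_1 + C_2X_2.

x_1(t) = -3C_1e^(3t)sin(4t) + 2C_1e^(3t)cos(4t) + 2C_2e^(3t)sin(4t) + 3C_2e^(3t)cos(4t), x_2(t) = 2C_1e^(3t)sin(4t) - C_1e^(3t)cos(4t) - C_2e^(3t)sin(4t) - 2C_2e^(3t)cos(4t)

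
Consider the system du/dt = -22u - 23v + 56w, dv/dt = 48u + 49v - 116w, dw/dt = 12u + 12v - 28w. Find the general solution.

Coefficient matrix A = [[-22, -23, 56], [48, 49, -116], [12, 12, -28]].
det(A - λI) = 0 gives eigenvalues λ = -4, 1, 2.
For λ=-4: eigenvector (-2,4,1).
For λ=1: eigenvector (-1,1,0).
For λ=2: eigenvector (-3,8,2).
General solution: C_1e^(-4t)(-2,4,1) + C_2e^(t)(-1,1,0) + C_3e^(2t)(-3,8,2).

u(t) = -2C_1e^(-4t) - C_2e^(t) - 3C_3e^(2t), v(t) = 4C_1e^(-4t) + C_2e^(t) + 8C_3e^(2t), w(t) = C_1e^(-4t) + 2C_3e^(2t)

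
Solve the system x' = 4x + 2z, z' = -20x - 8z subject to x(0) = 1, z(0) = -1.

Coefficient matrix A = [[4, 2], [-20, -8]].
Characteristic polynomial det(A - λI) = λ^2 + 4λ + 8 = 0.
Eigenvalues λ = -2 ± 2i (complex conjugate pair).
For λ=-2+2i: an eigenvector is (0,-1) - i(-1,3) = (0 + i, -1 - 3i).
A real fundamental pair from Re and Im of e^((-2+2i)t)v: X_1 = e^(-2t)(cos(2t)·(0,-1) + sin(2t)·(-1,3)), X_2 = e^(-2t)(sin(2t)·(0,-1) - cos(2t)·(-1,3)).
General solution: K_1X_1 + K_2X_2.
Applying x(0)=1, z(0)=-1 gives K_1=-2, K_2=1.

x(t) = 2e^(-2t)sin(2t) + e^(-2t)cos(2t), z(t) = -7e^(-2t)sin(2t) - e^(-2t)cos(2t)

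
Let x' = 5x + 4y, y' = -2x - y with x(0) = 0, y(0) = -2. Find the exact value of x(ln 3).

A = [[5,4],[-2,-1]]; eigenvalues λ = 3, 1.
Eigenvectors: (2,-1) for λ=3, (1,-1) for λ=1.
From the initial condition, c_1 = -2, c_2 = 4.
x(ln 3) = (-2)(3^3)(2) + (4)(3^1)(1) = -96.

-96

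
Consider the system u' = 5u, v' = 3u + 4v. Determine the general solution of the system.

u(t) = -c_1e^(5t), v(t) = -3c_1e^(5t) - c_2e^(4t)

Coefficient matrix A = [[5, 0], [3, 4]].
Characteristic polynomial det(A - λI) = λ^2 - 9λ + 20 = 0.
Eigenvalues λ = 5, 4.
For λ=5: (A-λI) row 2 is [3, -1], so an eigenvector is (-1, -3).
For λ=4: (A-λI) row 1 is [1, 0], so an eigenvector is (0, -1).
General solution: c_1e^(5t)(-1,-3) + c_2e^(4t)(0,-1).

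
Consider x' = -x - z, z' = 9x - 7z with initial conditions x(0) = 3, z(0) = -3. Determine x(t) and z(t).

Coefficient matrix A = [[-1, -1], [9, -7]].
Characteristic polynomial det(A - λI) = λ^2 + 8λ + 16 = 0.
Single eigenvalue λ = -4 with algebraic multiplicity 2.
Eigenvector v = (1,3); generalized eigenvector w with (A-λI)w=v is (0,-1).
General solution: e^(-4t)[K_1·v + K_2·(t·v + w)].
Applying x(0)=3, z(0)=-3 gives K_1=3, K_2=12.

x(t) = 12te^(-4t) + 3e^(-4t), z(t) = 36te^(-4t) - 3e^(-4t)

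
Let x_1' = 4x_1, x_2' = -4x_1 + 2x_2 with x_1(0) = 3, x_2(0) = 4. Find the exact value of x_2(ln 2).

-56

A = [[4,0],[-4,2]]; eigenvalues λ = 2, 4.
Eigenvectors: (0,1) for λ=2, (1,-2) for λ=4.
From the initial condition, c_1 = 10, c_2 = 3.
x_2(ln 2) = (10)(2^2)(1) + (3)(2^4)(-2) = -56.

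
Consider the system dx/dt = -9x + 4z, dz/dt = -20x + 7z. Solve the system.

x(t) = -c_1e^(-t)sin(4t) + c_2e^(-t)cos(4t), z(t) = -2c_1e^(-t)sin(4t) - c_1e^(-t)cos(4t) - c_2e^(-t)sin(4t) + 2c_2e^(-t)cos(4t)

Coefficient matrix A = [[-9, 4], [-20, 7]].
Characteristic polynomial det(A - λI) = λ^2 + 2λ + 17 = 0.
Eigenvalues λ = -1 ± 4i (complex conjugate pair).
For λ=-1+4i: an eigenvector is (0,-1) - i(-1,-2) = (0 + i, -1 + 2i).
A real fundamental pair from Re and Im of e^((-1+4i)t)v: X_1 = e^(-t)(cos(4t)·(0,-1) + sin(4t)·(-1,-2)), X_2 = e^(-t)(sin(4t)·(0,-1) - cos(4t)·(-1,-2)).
General solution: c_1X_1 + c_2X_2.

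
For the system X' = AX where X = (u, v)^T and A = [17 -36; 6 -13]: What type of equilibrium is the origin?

A = [[17,-36],[6,-13]]; det(A-λI) = λ^2 - 4λ - 5.
λ = 5, -1: opposite signs.

saddle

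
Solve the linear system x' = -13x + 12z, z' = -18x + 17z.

Coefficient matrix A = [[-13, 12], [-18, 17]].
Characteristic polynomial det(A - λI) = λ^2 - 4λ - 5 = 0.
Eigenvalues λ = 5, -1.
For λ=5: (A-λI) row 1 is [-18, 12], so an eigenvector is (2, 3).
For λ=-1: (A-λI) row 1 is [-12, 12], so an eigenvector is (1, 1).
General solution: c_1e^(5t)(2,3) + c_2e^(-t)(1,1).

x(t) = 2c_1e^(5t) + c_2e^(-t), z(t) = 3c_1e^(5t) + c_2e^(-t)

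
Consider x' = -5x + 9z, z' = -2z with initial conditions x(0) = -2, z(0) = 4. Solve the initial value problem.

Coefficient matrix A = [[-5, 9], [0, -2]].
Characteristic polynomial det(A - λI) = λ^2 + 7λ + 10 = 0.
Eigenvalues λ = -5, -2.
For λ=-5: (A-λI) row 1 is [0, 9], so an eigenvector is (1, 0).
For λ=-2: (A-λI) row 1 is [-3, 9], so an eigenvector is (-3, -1).
General solution: K_1e^(-5t)(1,0) + K_2e^(-2t)(-3,-1).
Applying x(0)=-2, z(0)=4 gives K_1=-14, K_2=-4.

x(t) = 12e^(-2t) - 14e^(-5t), z(t) = 4e^(-2t)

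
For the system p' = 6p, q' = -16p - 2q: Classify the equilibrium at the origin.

A = [[6,0],[-16,-2]]; det(A-λI) = λ^2 - 4λ - 12.
λ = -2, 6: opposite signs.

saddle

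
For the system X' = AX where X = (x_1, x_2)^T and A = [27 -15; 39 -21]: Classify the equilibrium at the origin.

A = [[27,-15],[39,-21]]; det(A-λI) = λ^2 - 6λ + 18.
λ = 3 ± 3i: positive real part.

unstable spiral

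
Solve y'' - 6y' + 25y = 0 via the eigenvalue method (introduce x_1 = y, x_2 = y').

y(t) = c_1e^(3t)cos(4t) + c_2e^(3t)sin(4t)

Let x_1 = y, x_2 = y'. Then x_1' = x_2 and x_2' = -25x_1 + 6x_2.
A = [[0,1],[-25,6]]; det(A-λI) = λ^2 - 6λ + 25.
Eigenvalues λ = 3 ± 4i.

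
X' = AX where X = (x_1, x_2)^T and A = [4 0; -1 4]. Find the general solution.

Coefficient matrix A = [[4, 0], [-1, 4]].
Characteristic polynomial det(A - λI) = λ^2 - 8λ + 16 = 0.
Single eigenvalue λ = 4 with algebraic multiplicity 2.
Eigenvector v = (0,1); generalized eigenvector w with (A-λI)w=v is (-1,-1).
General solution: e^(4t)[C_1·v + C_2·(t·v + w)].

x_1(t) = -C_2e^(4t), x_2(t) = C_1e^(4t) + C_2te^(4t) - C_2e^(4t)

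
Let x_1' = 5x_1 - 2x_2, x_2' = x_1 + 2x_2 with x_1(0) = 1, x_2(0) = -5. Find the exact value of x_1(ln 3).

A = [[5,-2],[1,2]]; eigenvalues λ = 4, 3.
Eigenvectors: (-2,-1) for λ=4, (-1,-1) for λ=3.
From the initial condition, c_1 = -6, c_2 = 11.
x_1(ln 3) = (-6)(3^4)(-2) + (11)(3^3)(-1) = 675.

675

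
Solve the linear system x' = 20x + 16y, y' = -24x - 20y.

Coefficient matrix A = [[20, 16], [-24, -20]].
Characteristic polynomial det(A - λI) = λ^2 - 16 = 0.
Eigenvalues λ = 4, -4.
For λ=4: (A-λI) row 1 is [16, 16], so an eigenvector is (1, -1).
For λ=-4: (A-λI) row 1 is [24, 16], so an eigenvector is (-2, 3).
General solution: c_1e^(4t)(1,-1) + c_2e^(-4t)(-2,3).

x(t) = c_1e^(4t) - 2c_2e^(-4t), y(t) = -c_1e^(4t) + 3c_2e^(-4t)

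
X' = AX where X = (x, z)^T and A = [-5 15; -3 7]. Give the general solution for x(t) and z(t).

Coefficient matrix A = [[-5, 15], [-3, 7]].
Characteristic polynomial det(A - λI) = λ^2 - 2λ + 10 = 0.
Eigenvalues λ = 1 ± 3i (complex conjugate pair).
For λ=1+3i: an eigenvector is (2,1) - i(1,0) = (2 - i, 1).
A real fundamental pair from Re and Im of e^((1+3i)t)v: X_1 = e^(t)(cos(3t)·(2,1) + sin(3t)·(1,0)), X_2 = e^(t)(sin(3t)·(2,1) - cos(3t)·(1,0)).
General solution: C_1X_1 + C_2X_2.

x(t) = C_1e^(t)sin(3t) + 2C_1e^(t)cos(3t) + 2C_2e^(t)sin(3t) - C_2e^(t)cos(3t), z(t) = C_1e^(t)cos(3t) + C_2e^(t)sin(3t)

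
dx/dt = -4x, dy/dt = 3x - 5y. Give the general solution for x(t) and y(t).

x(t) = -c_1e^(-4t), y(t) = -3c_1e^(-4t) + c_2e^(-5t)

Coefficient matrix A = [[-4, 0], [3, -5]].
Characteristic polynomial det(A - λI) = λ^2 + 9λ + 20 = 0.
Eigenvalues λ = -4, -5.
For λ=-4: (A-λI) row 2 is [3, -1], so an eigenvector is (-1, -3).
For λ=-5: (A-λI) row 1 is [1, 0], so an eigenvector is (0, 1).
General solution: c_1e^(-4t)(-1,-3) + c_2e^(-5t)(0,1).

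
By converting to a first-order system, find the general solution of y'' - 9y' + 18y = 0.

y(t) = C_1e^(6t) + C_2e^(3t)

Let x_1 = y, x_2 = y'. Then x_1' = x_2 and x_2' = -18x_1 + 9x_2.
A = [[0,1],[-18,9]]; det(A-λI) = λ^2 - 9λ + 18.
Eigenvalues λ = 6, 3 with eigenvectors (1,6), (1,3).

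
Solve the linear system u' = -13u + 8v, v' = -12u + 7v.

u(t) = 2c_1e^(-t) + c_2e^(-5t), v(t) = 3c_1e^(-t) + c_2e^(-5t)

Coefficient matrix A = [[-13, 8], [-12, 7]].
Characteristic polynomial det(A - λI) = λ^2 + 6λ + 5 = 0.
Eigenvalues λ = -1, -5.
For λ=-1: (A-λI) row 1 is [-12, 8], so an eigenvector is (2, 3).
For λ=-5: (A-λI) row 1 is [-8, 8], so an eigenvector is (1, 1).
General solution: c_1e^(-t)(2,3) + c_2e^(-5t)(1,1).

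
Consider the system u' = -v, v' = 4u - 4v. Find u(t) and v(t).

Coefficient matrix A = [[0, -1], [4, -4]].
Characteristic polynomial det(A - λI) = λ^2 + 4λ + 4 = 0.
Single eigenvalue λ = -2 with algebraic multiplicity 2.
Eigenvector v = (1,2); generalized eigenvector w with (A-λI)w=v is (1,1).
General solution: e^(-2t)[c_1·v + c_2·(t·v + w)].

u(t) = c_1e^(-2t) + c_2te^(-2t) + c_2e^(-2t), v(t) = 2c_1e^(-2t) + 2c_2te^(-2t) + c_2e^(-2t)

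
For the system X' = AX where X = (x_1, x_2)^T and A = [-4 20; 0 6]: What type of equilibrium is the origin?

A = [[-4,20],[0,6]]; det(A-λI) = λ^2 - 2λ - 24.
λ = -4, 6: opposite signs.

saddle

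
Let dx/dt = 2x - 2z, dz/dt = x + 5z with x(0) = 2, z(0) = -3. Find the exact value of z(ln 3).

A = [[2,-2],[1,5]]; eigenvalues λ = 4, 3.
Eigenvectors: (-1,1) for λ=4, (2,-1) for λ=3.
From the initial condition, c_1 = -4, c_2 = -1.
z(ln 3) = (-4)(3^4)(1) + (-1)(3^3)(-1) = -297.

-297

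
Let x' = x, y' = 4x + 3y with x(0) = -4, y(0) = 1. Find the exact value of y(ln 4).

-416

A = [[1,0],[4,3]]; eigenvalues λ = 1, 3.
Eigenvectors: (1,-2) for λ=1, (0,1) for λ=3.
From the initial condition, c_1 = -4, c_2 = -7.
y(ln 4) = (-4)(4^1)(-2) + (-7)(4^3)(1) = -416.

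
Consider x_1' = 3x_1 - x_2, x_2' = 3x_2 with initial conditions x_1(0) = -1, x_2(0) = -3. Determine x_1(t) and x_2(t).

Coefficient matrix A = [[3, -1], [0, 3]].
Characteristic polynomial det(A - λI) = λ^2 - 6λ + 9 = 0.
Single eigenvalue λ = 3 with algebraic multiplicity 2.
Eigenvector v = (1,0); generalized eigenvector w with (A-λI)w=v is (3,-1).
General solution: e^(3t)[c_1·v + c_2·(t·v + w)].
Applying x_1(0)=-1, x_2(0)=-3 gives c_1=-10, c_2=3.

x_1(t) = 3te^(3t) - e^(3t), x_2(t) = -3e^(3t)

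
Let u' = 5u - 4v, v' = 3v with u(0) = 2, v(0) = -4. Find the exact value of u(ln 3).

A = [[5,-4],[0,3]]; eigenvalues λ = 3, 5.
Eigenvectors: (2,1) for λ=3, (-1,0) for λ=5.
From the initial condition, c_1 = -4, c_2 = -10.
u(ln 3) = (-4)(3^3)(2) + (-10)(3^5)(-1) = 2214.

2214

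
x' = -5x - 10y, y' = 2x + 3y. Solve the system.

x(t) = 2K_1e^(-t)sin(2t) - K_1e^(-t)cos(2t) - K_2e^(-t)sin(2t) - 2K_2e^(-t)cos(2t), y(t) = -K_1e^(-t)sin(2t) + K_2e^(-t)cos(2t)

Coefficient matrix A = [[-5, -10], [2, 3]].
Characteristic polynomial det(A - λI) = λ^2 + 2λ + 5 = 0.
Eigenvalues λ = -1 ± 2i (complex conjugate pair).
For λ=-1+2i: an eigenvector is (-1,0) - i(2,-1) = (-1 - 2i, 0 + i).
A real fundamental pair from Re and Im of e^((-1+2i)t)v: X_1 = e^(-t)(cos(2t)·(-1,0) + sin(2t)·(2,-1)), X_2 = e^(-t)(sin(2t)·(-1,0) - cos(2t)·(2,-1)).
General solution: K_1X_1 + K_2X_2.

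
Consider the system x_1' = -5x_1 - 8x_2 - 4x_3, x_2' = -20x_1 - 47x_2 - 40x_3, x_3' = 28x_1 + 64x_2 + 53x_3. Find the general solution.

x_1(t) = C_1e^(3t) - 4C_2e^(t) - 2C_3e^(-3t), x_2(t) = -2C_1e^(3t) + 5C_2e^(t), x_3(t) = 2C_1e^(3t) - 4C_2e^(t) + C_3e^(-3t)

Coefficient matrix A = [[-5, -8, -4], [-20, -47, -40], [28, 64, 53]].
det(A - λI) = 0 gives eigenvalues λ = 3, 1, -3.
For λ=3: eigenvector (1,-2,2).
For λ=1: eigenvector (-4,5,-4).
For λ=-3: eigenvector (-2,0,1).
General solution: C_1e^(3t)(1,-2,2) + C_2e^(t)(-4,5,-4) + C_3e^(-3t)(-2,0,1).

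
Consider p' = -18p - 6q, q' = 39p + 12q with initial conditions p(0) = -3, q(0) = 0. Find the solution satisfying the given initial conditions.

p(t) = 15e^(-3t)sin(3t) - 3e^(-3t)cos(3t), q(t) = -39e^(-3t)sin(3t)

Coefficient matrix A = [[-18, -6], [39, 12]].
Characteristic polynomial det(A - λI) = λ^2 + 6λ + 18 = 0.
Eigenvalues λ = -3 ± 3i (complex conjugate pair).
For λ=-3+3i: an eigenvector is (-1,2) - i(1,-3) = (-1 - i, 2 + 3i).
A real fundamental pair from Re and Im of e^((-3+3i)t)v: X_1 = e^(-3t)(cos(3t)·(-1,2) + sin(3t)·(1,-3)), X_2 = e^(-3t)(sin(3t)·(-1,2) - cos(3t)·(1,-3)).
General solution: c_1X_1 + c_2X_2.
Applying p(0)=-3, q(0)=0 gives c_1=9, c_2=-6.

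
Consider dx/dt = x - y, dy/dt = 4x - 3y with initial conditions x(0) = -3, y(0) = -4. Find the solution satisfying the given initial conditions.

x(t) = -2te^(-t) - 3e^(-t), y(t) = -4te^(-t) - 4e^(-t)

Coefficient matrix A = [[1, -1], [4, -3]].
Characteristic polynomial det(A - λI) = λ^2 + 2λ + 1 = 0.
Single eigenvalue λ = -1 with algebraic multiplicity 2.
Eigenvector v = (1,2); generalized eigenvector w with (A-λI)w=v is (1,1).
General solution: e^(-t)[c_1·v + c_2·(t·v + w)].
Applying x(0)=-3, y(0)=-4 gives c_1=-1, c_2=-2.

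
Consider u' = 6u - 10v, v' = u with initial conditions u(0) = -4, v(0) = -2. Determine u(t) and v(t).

Coefficient matrix A = [[6, -10], [1, 0]].
Characteristic polynomial det(A - λI) = λ^2 - 6λ + 10 = 0.
Eigenvalues λ = 3 ± i (complex conjugate pair).
For λ=3+i: an eigenvector is (-3,-1) - i(1,0) = (-3 - i, -1).
A real fundamental pair from Re and Im of e^((3+i)t)v: X_1 = e^(3t)(cos(t)·(-3,-1) + sin(t)·(1,0)), X_2 = e^(3t)(sin(t)·(-3,-1) - cos(t)·(1,0)).
General solution: C_1X_1 + C_2X_2.
Applying u(0)=-4, v(0)=-2 gives C_1=2, C_2=-2.

u(t) = 8e^(3t)sin(t) - 4e^(3t)cos(t), v(t) = 2e^(3t)sin(t) - 2e^(3t)cos(t)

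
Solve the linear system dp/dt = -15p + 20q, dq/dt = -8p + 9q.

Coefficient matrix A = [[-15, 20], [-8, 9]].
Characteristic polynomial det(A - λI) = λ^2 + 6λ + 25 = 0.
Eigenvalues λ = -3 ± 4i (complex conjugate pair).
For λ=-3+4i: an eigenvector is (1,1) - i(2,1) = (1 - 2i, 1 - i).
A real fundamental pair from Re and Im of e^((-3+4i)t)v: X_1 = e^(-3t)(cos(4t)·(1,1) + sin(4t)·(2,1)), X_2 = e^(-3t)(sin(4t)·(1,1) - cos(4t)·(2,1)).
General solution: C_1X_1 + C_2X_2.

p(t) = 2C_1e^(-3t)sin(4t) + C_1e^(-3t)cos(4t) + C_2e^(-3t)sin(4t) - 2C_2e^(-3t)cos(4t), q(t) = C_1e^(-3t)sin(4t) + C_1e^(-3t)cos(4t) + C_2e^(-3t)sin(4t) - C_2e^(-3t)cos(4t)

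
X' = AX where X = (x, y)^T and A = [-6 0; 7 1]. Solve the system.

x(t) = -c_2e^(-6t), y(t) = c_1e^(t) + c_2e^(-6t)

Coefficient matrix A = [[-6, 0], [7, 1]].
Characteristic polynomial det(A - λI) = λ^2 + 5λ - 6 = 0.
Eigenvalues λ = 1, -6.
For λ=1: (A-λI) row 1 is [-7, 0], so an eigenvector is (0, 1).
For λ=-6: (A-λI) row 2 is [7, 7], so an eigenvector is (-1, 1).
General solution: c_1e^(t)(0,1) + c_2e^(-6t)(-1,1).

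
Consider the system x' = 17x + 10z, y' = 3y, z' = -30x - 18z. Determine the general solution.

Coefficient matrix A = [[17, 0, 10], [0, 3, 0], [-30, 0, -18]].
det(A - λI) = 0 gives eigenvalues λ = 2, 3, -3.
For λ=2: eigenvector (2,0,-3).
For λ=3: eigenvector (0,1,0).
For λ=-3: eigenvector (1,0,-2).
General solution: c_1e^(2t)(2,0,-3) + c_2e^(3t)(0,1,0) + c_3e^(-3t)(1,0,-2).

x(t) = 2c_1e^(2t) + c_3e^(-3t), y(t) = c_2e^(3t), z(t) = -3c_1e^(2t) - 2c_3e^(-3t)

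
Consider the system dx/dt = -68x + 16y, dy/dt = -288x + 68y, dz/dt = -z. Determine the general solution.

x(t) = K_1e^(-4t) + 2K_2e^(4t), y(t) = 4K_1e^(-4t) + 9K_2e^(4t), z(t) = K_3e^(-t)

Coefficient matrix A = [[-68, 16, 0], [-288, 68, 0], [0, 0, -1]].
det(A - λI) = 0 gives eigenvalues λ = -4, 4, -1.
For λ=-4: eigenvector (1,4,0).
For λ=4: eigenvector (2,9,0).
For λ=-1: eigenvector (0,0,1).
General solution: K_1e^(-4t)(1,4,0) + K_2e^(4t)(2,9,0) + K_3e^(-t)(0,0,1).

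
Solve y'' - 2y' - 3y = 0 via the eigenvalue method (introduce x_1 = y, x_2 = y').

Let x_1 = y, x_2 = y'. Then x_1' = x_2 and x_2' = 3x_1 + 2x_2.
A = [[0,1],[3,2]]; det(A-λI) = λ^2 - 2λ - 3.
Eigenvalues λ = 3, -1 with eigenvectors (1,3), (1,-1).

y(t) = c_1e^(3t) + c_2e^(-t)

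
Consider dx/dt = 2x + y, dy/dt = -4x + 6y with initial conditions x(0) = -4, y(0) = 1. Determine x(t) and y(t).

x(t) = 9te^(4t) - 4e^(4t), y(t) = 18te^(4t) + e^(4t)

Coefficient matrix A = [[2, 1], [-4, 6]].
Characteristic polynomial det(A - λI) = λ^2 - 8λ + 16 = 0.
Single eigenvalue λ = 4 with algebraic multiplicity 2.
Eigenvector v = (-1,-2); generalized eigenvector w with (A-λI)w=v is (2,3).
General solution: e^(4t)[K_1·v + K_2·(t·v + w)].
Applying x(0)=-4, y(0)=1 gives K_1=-14, K_2=-9.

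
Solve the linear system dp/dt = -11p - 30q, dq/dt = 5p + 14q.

Coefficient matrix A = [[-11, -30], [5, 14]].
Characteristic polynomial det(A - λI) = λ^2 - 3λ - 4 = 0.
Eigenvalues λ = -1, 4.
For λ=-1: (A-λI) row 1 is [-10, -30], so an eigenvector is (-3, 1).
For λ=4: (A-λI) row 1 is [-15, -30], so an eigenvector is (-2, 1).
General solution: C_1e^(-t)(-3,1) + C_2e^(4t)(-2,1).

p(t) = -3C_1e^(-t) - 2C_2e^(4t), q(t) = C_1e^(-t) + C_2e^(4t)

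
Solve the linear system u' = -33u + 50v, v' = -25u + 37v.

Coefficient matrix A = [[-33, 50], [-25, 37]].
Characteristic polynomial det(A - λI) = λ^2 - 4λ + 29 = 0.
Eigenvalues λ = 2 ± 5i (complex conjugate pair).
For λ=2+5i: an eigenvector is (3,2) - i(-1,-1) = (3 + i, 2 + i).
A real fundamental pair from Re and Im of e^((2+5i)t)v: X_1 = e^(2t)(cos(5t)·(3,2) + sin(5t)·(-1,-1)), X_2 = e^(2t)(sin(5t)·(3,2) - cos(5t)·(-1,-1)).
General solution: C_1X_1 + C_2X_2.

u(t) = -C_1e^(2t)sin(5t) + 3C_1e^(2t)cos(5t) + 3C_2e^(2t)sin(5t) + C_2e^(2t)cos(5t), v(t) = -C_1e^(2t)sin(5t) + 2C_1e^(2t)cos(5t) + 2C_2e^(2t)sin(5t) + C_2e^(2t)cos(5t)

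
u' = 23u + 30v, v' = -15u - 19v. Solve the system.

Coefficient matrix A = [[23, 30], [-15, -19]].
Characteristic polynomial det(A - λI) = λ^2 - 4λ + 13 = 0.
Eigenvalues λ = 2 ± 3i (complex conjugate pair).
For λ=2+3i: an eigenvector is (-3,2) - i(-1,1) = (-3 + i, 2 - i).
A real fundamental pair from Re and Im of e^((2+3i)t)v: X_1 = e^(2t)(cos(3t)·(-3,2) + sin(3t)·(-1,1)), X_2 = e^(2t)(sin(3t)·(-3,2) - cos(3t)·(-1,1)).
General solution: C_1X_1 + C_2X_2.

u(t) = -C_1e^(2t)sin(3t) - 3C_1e^(2t)cos(3t) - 3C_2e^(2t)sin(3t) + C_2e^(2t)cos(3t), v(t) = C_1e^(2t)sin(3t) + 2C_1e^(2t)cos(3t) + 2C_2e^(2t)sin(3t) - C_2e^(2t)cos(3t)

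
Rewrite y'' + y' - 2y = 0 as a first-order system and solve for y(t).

Let x_1 = y, x_2 = y'. Then x_1' = x_2 and x_2' = 2x_1 - x_2.
A = [[0,1],[2,-1]]; det(A-λI) = λ^2 + λ - 2.
Eigenvalues λ = 1, -2 with eigenvectors (1,1), (1,-2).

y(t) = C_1e^(t) + C_2e^(-2t)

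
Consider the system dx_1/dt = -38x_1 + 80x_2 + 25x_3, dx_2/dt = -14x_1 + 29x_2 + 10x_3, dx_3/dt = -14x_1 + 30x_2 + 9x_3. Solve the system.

x_1(t) = -5K_1e^(4t) + 3K_2e^(-3t) - 5K_3e^(-t), x_2(t) = -2K_1e^(4t) + K_2e^(-3t) - 2K_3e^(-t), x_3(t) = -2K_1e^(4t) + K_2e^(-3t) - K_3e^(-t)

Coefficient matrix A = [[-38, 80, 25], [-14, 29, 10], [-14, 30, 9]].
det(A - λI) = 0 gives eigenvalues λ = 4, -3, -1.
For λ=4: eigenvector (-5,-2,-2).
For λ=-3: eigenvector (3,1,1).
For λ=-1: eigenvector (-5,-2,-1).
General solution: K_1e^(4t)(-5,-2,-2) + K_2e^(-3t)(3,1,1) + K_3e^(-t)(-5,-2,-1).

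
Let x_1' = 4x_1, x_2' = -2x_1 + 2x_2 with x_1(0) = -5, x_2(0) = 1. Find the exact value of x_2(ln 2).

A = [[4,0],[-2,2]]; eigenvalues λ = 4, 2.
Eigenvectors: (1,-1) for λ=4, (0,1) for λ=2.
From the initial condition, c_1 = -5, c_2 = -4.
x_2(ln 2) = (-5)(2^4)(-1) + (-4)(2^2)(1) = 64.

64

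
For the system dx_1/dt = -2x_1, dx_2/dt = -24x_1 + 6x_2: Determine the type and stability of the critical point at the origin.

saddle

A = [[-2,0],[-24,6]]; det(A-λI) = λ^2 - 4λ - 12.
λ = -2, 6: opposite signs.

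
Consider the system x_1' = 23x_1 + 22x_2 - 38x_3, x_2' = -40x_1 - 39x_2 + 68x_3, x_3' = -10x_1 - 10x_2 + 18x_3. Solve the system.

x_1(t) = -5C_1e^(3t) - 2C_2e^(-2t) + C_3e^(t), x_2(t) = 8C_1e^(3t) + 4C_2e^(-2t) - C_3e^(t), x_3(t) = 2C_1e^(3t) + C_2e^(-2t)

Coefficient matrix A = [[23, 22, -38], [-40, -39, 68], [-10, -10, 18]].
det(A - λI) = 0 gives eigenvalues λ = 3, -2, 1.
For λ=3: eigenvector (-5,8,2).
For λ=-2: eigenvector (-2,4,1).
For λ=1: eigenvector (1,-1,0).
General solution: C_1e^(3t)(-5,8,2) + C_2e^(-2t)(-2,4,1) + C_3e^(t)(1,-1,0).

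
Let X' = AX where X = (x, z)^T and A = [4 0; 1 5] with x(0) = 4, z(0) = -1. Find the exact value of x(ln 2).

64

A = [[4,0],[1,5]]; eigenvalues λ = 4, 5.
Eigenvectors: (1,-1) for λ=4, (0,1) for λ=5.
From the initial condition, c_1 = 4, c_2 = 3.
x(ln 2) = (4)(2^4)(1) + (3)(2^5)(0) = 64.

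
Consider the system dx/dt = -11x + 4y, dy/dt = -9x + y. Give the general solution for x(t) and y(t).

Coefficient matrix A = [[-11, 4], [-9, 1]].
Characteristic polynomial det(A - λI) = λ^2 + 10λ + 25 = 0.
Single eigenvalue λ = -5 with algebraic multiplicity 2.
Eigenvector v = (2,3); generalized eigenvector w with (A-λI)w=v is (1,2).
General solution: e^(-5t)[c_1·v + c_2·(t·v + w)].

x(t) = 2c_1e^(-5t) + 2c_2te^(-5t) + c_2e^(-5t), y(t) = 3c_1e^(-5t) + 3c_2te^(-5t) + 2c_2e^(-5t)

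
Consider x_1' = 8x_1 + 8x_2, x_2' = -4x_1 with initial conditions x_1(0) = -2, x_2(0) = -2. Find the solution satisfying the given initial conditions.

Coefficient matrix A = [[8, 8], [-4, 0]].
Characteristic polynomial det(A - λI) = λ^2 - 8λ + 32 = 0.
Eigenvalues λ = 4 ± 4i (complex conjugate pair).
For λ=4+4i: an eigenvector is (-1,0) - i(-1,1) = (-1 + i, 0 - i).
A real fundamental pair from Re and Im of e^((4+4i)t)v: X_1 = e^(4t)(cos(4t)·(-1,0) + sin(4t)·(-1,1)), X_2 = e^(4t)(sin(4t)·(-1,0) - cos(4t)·(-1,1)).
General solution: C_1X_1 + C_2X_2.
Applying x_1(0)=-2, x_2(0)=-2 gives C_1=4, C_2=2.

x_1(t) = -6e^(4t)sin(4t) - 2e^(4t)cos(4t), x_2(t) = 4e^(4t)sin(4t) - 2e^(4t)cos(4t)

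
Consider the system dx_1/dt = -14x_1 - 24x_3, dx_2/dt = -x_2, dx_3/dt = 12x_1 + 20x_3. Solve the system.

x_1(t) = -4K_1e^(4t) + 3K_3e^(2t), x_2(t) = K_2e^(-t), x_3(t) = 3K_1e^(4t) - 2K_3e^(2t)

Coefficient matrix A = [[-14, 0, -24], [0, -1, 0], [12, 0, 20]].
det(A - λI) = 0 gives eigenvalues λ = 4, -1, 2.
For λ=4: eigenvector (-4,0,3).
For λ=-1: eigenvector (0,1,0).
For λ=2: eigenvector (3,0,-2).
General solution: K_1e^(4t)(-4,0,3) + K_2e^(-t)(0,1,0) + K_3e^(2t)(3,0,-2).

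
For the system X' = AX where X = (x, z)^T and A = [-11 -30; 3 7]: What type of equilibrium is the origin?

A = [[-11,-30],[3,7]]; det(A-λI) = λ^2 + 4λ + 13.
λ = -2 ± 3i: negative real part.

stable spiral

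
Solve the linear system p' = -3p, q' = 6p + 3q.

p(t) = K_2e^(-3t), q(t) = -K_1e^(3t) - K_2e^(-3t)

Coefficient matrix A = [[-3, 0], [6, 3]].
Characteristic polynomial det(A - λI) = λ^2 - 9 = 0.
Eigenvalues λ = 3, -3.
For λ=3: (A-λI) row 1 is [-6, 0], so an eigenvector is (0, -1).
For λ=-3: (A-λI) row 2 is [6, 6], so an eigenvector is (1, -1).
General solution: K_1e^(3t)(0,-1) + K_2e^(-3t)(1,-1).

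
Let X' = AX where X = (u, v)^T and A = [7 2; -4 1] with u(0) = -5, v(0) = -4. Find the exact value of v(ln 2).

A = [[7,2],[-4,1]]; eigenvalues λ = 5, 3.
Eigenvectors: (1,-1) for λ=5, (1,-2) for λ=3.
From the initial condition, c_1 = -14, c_2 = 9.
v(ln 2) = (-14)(2^5)(-1) + (9)(2^3)(-2) = 304.

304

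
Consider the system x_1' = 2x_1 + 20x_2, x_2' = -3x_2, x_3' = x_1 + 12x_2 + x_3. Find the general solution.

x_1(t) = c_1e^(2t) - 4c_2e^(-3t), x_2(t) = c_2e^(-3t), x_3(t) = c_1e^(2t) - 2c_2e^(-3t) + c_3e^(t)

Coefficient matrix A = [[2, 20, 0], [0, -3, 0], [1, 12, 1]].
det(A - λI) = 0 gives eigenvalues λ = 2, -3, 1.
For λ=2: eigenvector (1,0,1).
For λ=-3: eigenvector (-4,1,-2).
For λ=1: eigenvector (0,0,1).
General solution: c_1e^(2t)(1,0,1) + c_2e^(-3t)(-4,1,-2) + c_3e^(t)(0,0,1).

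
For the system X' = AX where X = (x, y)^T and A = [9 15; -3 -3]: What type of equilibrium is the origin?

unstable spiral

A = [[9,15],[-3,-3]]; det(A-λI) = λ^2 - 6λ + 18.
λ = 3 ± 3i: positive real part.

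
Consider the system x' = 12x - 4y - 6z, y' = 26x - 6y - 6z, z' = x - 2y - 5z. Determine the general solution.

x(t) = C_1e^(2t) - 2C_3e^(t), y(t) = 4C_1e^(2t) - 3C_2e^(-2t) - 10C_3e^(t), z(t) = -C_1e^(2t) + 2C_2e^(-2t) + 3C_3e^(t)

Coefficient matrix A = [[12, -4, -6], [26, -6, -6], [1, -2, -5]].
det(A - λI) = 0 gives eigenvalues λ = 2, -2, 1.
For λ=2: eigenvector (1,4,-1).
For λ=-2: eigenvector (0,-3,2).
For λ=1: eigenvector (-2,-10,3).
General solution: C_1e^(2t)(1,4,-1) + C_2e^(-2t)(0,-3,2) + C_3e^(t)(-2,-10,3).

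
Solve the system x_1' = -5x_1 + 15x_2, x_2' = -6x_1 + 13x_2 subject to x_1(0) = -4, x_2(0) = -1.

Coefficient matrix A = [[-5, 15], [-6, 13]].
Characteristic polynomial det(A - λI) = λ^2 - 8λ + 25 = 0.
Eigenvalues λ = 4 ± 3i (complex conjugate pair).
For λ=4+3i: an eigenvector is (1,1) - i(2,1) = (1 - 2i, 1 - i).
A real fundamental pair from Re and Im of e^((4+3i)t)v: X_1 = e^(4t)(cos(3t)·(1,1) + sin(3t)·(2,1)), X_2 = e^(4t)(sin(3t)·(1,1) - cos(3t)·(2,1)).
General solution: K_1X_1 + K_2X_2.
Applying x_1(0)=-4, x_2(0)=-1 gives K_1=2, K_2=3.

x_1(t) = 7e^(4t)sin(3t) - 4e^(4t)cos(3t), x_2(t) = 5e^(4t)sin(3t) - e^(4t)cos(3t)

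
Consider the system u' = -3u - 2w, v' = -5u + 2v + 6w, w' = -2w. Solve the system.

u(t) = c_1e^(-3t) - 2c_2e^(-2t), v(t) = c_1e^(-3t) - 4c_2e^(-2t) + c_3e^(2t), w(t) = c_2e^(-2t)

Coefficient matrix A = [[-3, 0, -2], [-5, 2, 6], [0, 0, -2]].
det(A - λI) = 0 gives eigenvalues λ = -3, -2, 2.
For λ=-3: eigenvector (1,1,0).
For λ=-2: eigenvector (-2,-4,1).
For λ=2: eigenvector (0,1,0).
General solution: c_1e^(-3t)(1,1,0) + c_2e^(-2t)(-2,-4,1) + c_3e^(2t)(0,1,0).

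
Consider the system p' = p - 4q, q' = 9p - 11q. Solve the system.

p(t) = -2c_1e^(-5t) - 2c_2te^(-5t) + c_2e^(-5t), q(t) = -3c_1e^(-5t) - 3c_2te^(-5t) + 2c_2e^(-5t)

Coefficient matrix A = [[1, -4], [9, -11]].
Characteristic polynomial det(A - λI) = λ^2 + 10λ + 25 = 0.
Single eigenvalue λ = -5 with algebraic multiplicity 2.
Eigenvector v = (-2,-3); generalized eigenvector w with (A-λI)w=v is (1,2).
General solution: e^(-5t)[c_1·v + c_2·(t·v + w)].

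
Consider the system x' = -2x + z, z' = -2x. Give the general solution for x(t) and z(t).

Coefficient matrix A = [[-2, 1], [-2, 0]].
Characteristic polynomial det(A - λI) = λ^2 + 2λ + 2 = 0.
Eigenvalues λ = -1 ± i (complex conjugate pair).
For λ=-1+i: an eigenvector is (-1,-1) - i(0,1) = (-1, -1 - i).
A real fundamental pair from Re and Im of e^((-1+i)t)v: X_1 = e^(-t)(cos(t)·(-1,-1) + sin(t)·(0,1)), X_2 = e^(-t)(sin(t)·(-1,-1) - cos(t)·(0,1)).
General solution: c_1X_1 + c_2X_2.

x(t) = -c_1e^(-t)cos(t) - c_2e^(-t)sin(t), z(t) = c_1e^(-t)sin(t) - c_1e^(-t)cos(t) - c_2e^(-t)sin(t) - c_2e^(-t)cos(t)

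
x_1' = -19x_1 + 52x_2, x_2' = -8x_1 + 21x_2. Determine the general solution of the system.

x_1(t) = 2c_1e^(t)sin(4t) - 3c_1e^(t)cos(4t) - 3c_2e^(t)sin(4t) - 2c_2e^(t)cos(4t), x_2(t) = c_1e^(t)sin(4t) - c_1e^(t)cos(4t) - c_2e^(t)sin(4t) - c_2e^(t)cos(4t)

Coefficient matrix A = [[-19, 52], [-8, 21]].
Characteristic polynomial det(A - λI) = λ^2 - 2λ + 17 = 0.
Eigenvalues λ = 1 ± 4i (complex conjugate pair).
For λ=1+4i: an eigenvector is (-3,-1) - i(2,1) = (-3 - 2i, -1 - i).
A real fundamental pair from Re and Im of e^((1+4i)t)v: X_1 = e^(t)(cos(4t)·(-3,-1) + sin(4t)·(2,1)), X_2 = e^(t)(sin(4t)·(-3,-1) - cos(4t)·(2,1)).
General solution: c_1X_1 + c_2X_2.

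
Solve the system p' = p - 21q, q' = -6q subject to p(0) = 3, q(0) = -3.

Coefficient matrix A = [[1, -21], [0, -6]].
Characteristic polynomial det(A - λI) = λ^2 + 5λ - 6 = 0.
Eigenvalues λ = -6, 1.
For λ=-6: (A-λI) row 1 is [7, -21], so an eigenvector is (3, 1).
For λ=1: (A-λI) row 1 is [0, -21], so an eigenvector is (1, 0).
General solution: K_1e^(-6t)(3,1) + K_2e^(t)(1,0).
Applying p(0)=3, q(0)=-3 gives K_1=-3, K_2=12.

p(t) = 12e^(t) - 9e^(-6t), q(t) = -3e^(-6t)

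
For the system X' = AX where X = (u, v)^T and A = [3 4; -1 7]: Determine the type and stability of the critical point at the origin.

unstable improper node

A = [[3,4],[-1,7]]; det(A-λI) = λ^2 - 10λ + 25.
repeated λ = 5 with a single eigenvector.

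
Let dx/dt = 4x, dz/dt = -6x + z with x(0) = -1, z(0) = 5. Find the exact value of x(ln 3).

A = [[4,0],[-6,1]]; eigenvalues λ = 1, 4.
Eigenvectors: (0,1) for λ=1, (1,-2) for λ=4.
From the initial condition, c_1 = 3, c_2 = -1.
x(ln 3) = (3)(3^1)(0) + (-1)(3^4)(1) = -81.

-81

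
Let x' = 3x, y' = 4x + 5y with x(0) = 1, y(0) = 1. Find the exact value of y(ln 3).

A = [[3,0],[4,5]]; eigenvalues λ = 3, 5.
Eigenvectors: (1,-2) for λ=3, (0,-1) for λ=5.
From the initial condition, c_1 = 1, c_2 = -3.
y(ln 3) = (1)(3^3)(-2) + (-3)(3^5)(-1) = 675.

675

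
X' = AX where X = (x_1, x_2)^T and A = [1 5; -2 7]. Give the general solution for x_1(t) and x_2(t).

Coefficient matrix A = [[1, 5], [-2, 7]].
Characteristic polynomial det(A - λI) = λ^2 - 8λ + 17 = 0.
Eigenvalues λ = 4 ± i (complex conjugate pair).
For λ=4+i: an eigenvector is (-1,-1) - i(-2,-1) = (-1 + 2i, -1 + i).
A real fundamental pair from Re and Im of e^((4+i)t)v: X_1 = e^(4t)(cos(t)·(-1,-1) + sin(t)·(-2,-1)), X_2 = e^(4t)(sin(t)·(-1,-1) - cos(t)·(-2,-1)).
General solution: c_1X_1 + c_2X_2.

x_1(t) = -2c_1e^(4t)sin(t) - c_1e^(4t)cos(t) - c_2e^(4t)sin(t) + 2c_2e^(4t)cos(t), x_2(t) = -c_1e^(4t)sin(t) - c_1e^(4t)cos(t) - c_2e^(4t)sin(t) + c_2e^(4t)cos(t)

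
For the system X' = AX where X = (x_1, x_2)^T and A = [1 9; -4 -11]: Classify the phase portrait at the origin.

stable improper node

A = [[1,9],[-4,-11]]; det(A-λI) = λ^2 + 10λ + 25.
repeated λ = -5 with a single eigenvector.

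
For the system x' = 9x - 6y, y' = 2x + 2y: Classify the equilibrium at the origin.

unstable node

A = [[9,-6],[2,2]]; det(A-λI) = λ^2 - 11λ + 30.
λ = 5, 6: both positive.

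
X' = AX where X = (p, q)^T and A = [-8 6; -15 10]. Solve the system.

Coefficient matrix A = [[-8, 6], [-15, 10]].
Characteristic polynomial det(A - λI) = λ^2 - 2λ + 10 = 0.
Eigenvalues λ = 1 ± 3i (complex conjugate pair).
For λ=1+3i: an eigenvector is (1,2) - i(1,1) = (1 - i, 2 - i).
A real fundamental pair from Re and Im of e^((1+3i)t)v: X_1 = e^(t)(cos(3t)·(1,2) + sin(3t)·(1,1)), X_2 = e^(t)(sin(3t)·(1,2) - cos(3t)·(1,1)).
General solution: C_1X_1 + C_2X_2.

p(t) = C_1e^(t)sin(3t) + C_1e^(t)cos(3t) + C_2e^(t)sin(3t) - C_2e^(t)cos(3t), q(t) = C_1e^(t)sin(3t) + 2C_1e^(t)cos(3t) + 2C_2e^(t)sin(3t) - C_2e^(t)cos(3t)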